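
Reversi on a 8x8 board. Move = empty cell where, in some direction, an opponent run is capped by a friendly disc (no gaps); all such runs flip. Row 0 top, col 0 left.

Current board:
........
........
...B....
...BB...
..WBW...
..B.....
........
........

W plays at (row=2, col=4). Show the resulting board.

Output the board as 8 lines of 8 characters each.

Answer: ........
........
...BW...
...WW...
..WBW...
..B.....
........
........

Derivation:
Place W at (2,4); scan 8 dirs for brackets.
Dir NW: first cell '.' (not opp) -> no flip
Dir N: first cell '.' (not opp) -> no flip
Dir NE: first cell '.' (not opp) -> no flip
Dir W: opp run (2,3), next='.' -> no flip
Dir E: first cell '.' (not opp) -> no flip
Dir SW: opp run (3,3) capped by W -> flip
Dir S: opp run (3,4) capped by W -> flip
Dir SE: first cell '.' (not opp) -> no flip
All flips: (3,3) (3,4)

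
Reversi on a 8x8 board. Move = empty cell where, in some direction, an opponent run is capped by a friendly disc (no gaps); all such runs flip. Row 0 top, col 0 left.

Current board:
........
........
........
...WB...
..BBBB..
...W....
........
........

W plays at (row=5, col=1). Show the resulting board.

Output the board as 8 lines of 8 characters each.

Place W at (5,1); scan 8 dirs for brackets.
Dir NW: first cell '.' (not opp) -> no flip
Dir N: first cell '.' (not opp) -> no flip
Dir NE: opp run (4,2) capped by W -> flip
Dir W: first cell '.' (not opp) -> no flip
Dir E: first cell '.' (not opp) -> no flip
Dir SW: first cell '.' (not opp) -> no flip
Dir S: first cell '.' (not opp) -> no flip
Dir SE: first cell '.' (not opp) -> no flip
All flips: (4,2)

Answer: ........
........
........
...WB...
..WBBB..
.W.W....
........
........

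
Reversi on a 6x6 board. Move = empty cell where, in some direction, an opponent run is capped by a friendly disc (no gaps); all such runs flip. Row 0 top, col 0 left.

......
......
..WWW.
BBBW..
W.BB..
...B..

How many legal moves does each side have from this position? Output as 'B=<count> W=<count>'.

-- B to move --
(1,1): no bracket -> illegal
(1,2): flips 1 -> legal
(1,3): flips 3 -> legal
(1,4): flips 1 -> legal
(1,5): flips 2 -> legal
(2,1): no bracket -> illegal
(2,5): no bracket -> illegal
(3,4): flips 1 -> legal
(3,5): no bracket -> illegal
(4,1): no bracket -> illegal
(4,4): no bracket -> illegal
(5,0): flips 1 -> legal
(5,1): no bracket -> illegal
B mobility = 6
-- W to move --
(2,0): flips 1 -> legal
(2,1): no bracket -> illegal
(3,4): no bracket -> illegal
(4,1): flips 1 -> legal
(4,4): no bracket -> illegal
(5,1): flips 1 -> legal
(5,2): flips 2 -> legal
(5,4): no bracket -> illegal
W mobility = 4

Answer: B=6 W=4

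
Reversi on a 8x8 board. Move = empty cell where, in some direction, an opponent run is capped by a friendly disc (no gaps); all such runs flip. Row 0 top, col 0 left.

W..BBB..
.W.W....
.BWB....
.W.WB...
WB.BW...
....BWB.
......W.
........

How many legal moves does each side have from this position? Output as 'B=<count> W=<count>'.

Answer: B=4 W=9

Derivation:
-- B to move --
(0,1): flips 1 -> legal
(0,2): no bracket -> illegal
(1,0): no bracket -> illegal
(1,2): no bracket -> illegal
(1,4): no bracket -> illegal
(2,0): no bracket -> illegal
(2,4): no bracket -> illegal
(3,0): no bracket -> illegal
(3,2): flips 1 -> legal
(3,5): no bracket -> illegal
(4,2): no bracket -> illegal
(4,5): flips 1 -> legal
(4,6): no bracket -> illegal
(5,0): no bracket -> illegal
(5,1): no bracket -> illegal
(5,3): no bracket -> illegal
(5,7): no bracket -> illegal
(6,4): no bracket -> illegal
(6,5): no bracket -> illegal
(6,7): no bracket -> illegal
(7,5): no bracket -> illegal
(7,6): flips 1 -> legal
(7,7): no bracket -> illegal
B mobility = 4
-- W to move --
(0,2): no bracket -> illegal
(0,6): no bracket -> illegal
(1,0): no bracket -> illegal
(1,2): no bracket -> illegal
(1,4): no bracket -> illegal
(1,5): no bracket -> illegal
(1,6): no bracket -> illegal
(2,0): flips 1 -> legal
(2,4): flips 2 -> legal
(2,5): no bracket -> illegal
(3,0): no bracket -> illegal
(3,2): no bracket -> illegal
(3,5): flips 1 -> legal
(4,2): flips 2 -> legal
(4,5): no bracket -> illegal
(4,6): flips 1 -> legal
(4,7): no bracket -> illegal
(5,0): no bracket -> illegal
(5,1): flips 1 -> legal
(5,2): no bracket -> illegal
(5,3): flips 2 -> legal
(5,7): flips 1 -> legal
(6,3): no bracket -> illegal
(6,4): flips 1 -> legal
(6,5): no bracket -> illegal
(6,7): no bracket -> illegal
W mobility = 9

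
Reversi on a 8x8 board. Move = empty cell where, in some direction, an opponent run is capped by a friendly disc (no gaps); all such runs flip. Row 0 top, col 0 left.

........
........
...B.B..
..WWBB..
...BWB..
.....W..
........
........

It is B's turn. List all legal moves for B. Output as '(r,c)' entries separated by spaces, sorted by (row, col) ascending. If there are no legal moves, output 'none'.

Answer: (2,1) (3,1) (4,1) (5,3) (5,4) (6,5)

Derivation:
(2,1): flips 1 -> legal
(2,2): no bracket -> illegal
(2,4): no bracket -> illegal
(3,1): flips 2 -> legal
(4,1): flips 1 -> legal
(4,2): no bracket -> illegal
(4,6): no bracket -> illegal
(5,3): flips 1 -> legal
(5,4): flips 1 -> legal
(5,6): no bracket -> illegal
(6,4): no bracket -> illegal
(6,5): flips 1 -> legal
(6,6): no bracket -> illegal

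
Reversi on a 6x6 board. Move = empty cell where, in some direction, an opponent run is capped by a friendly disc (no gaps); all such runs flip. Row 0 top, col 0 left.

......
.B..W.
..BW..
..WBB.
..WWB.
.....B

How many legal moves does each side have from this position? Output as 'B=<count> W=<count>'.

Answer: B=8 W=6

Derivation:
-- B to move --
(0,3): no bracket -> illegal
(0,4): no bracket -> illegal
(0,5): no bracket -> illegal
(1,2): flips 1 -> legal
(1,3): flips 1 -> legal
(1,5): no bracket -> illegal
(2,1): no bracket -> illegal
(2,4): flips 1 -> legal
(2,5): no bracket -> illegal
(3,1): flips 1 -> legal
(4,1): flips 2 -> legal
(5,1): flips 1 -> legal
(5,2): flips 3 -> legal
(5,3): flips 1 -> legal
(5,4): no bracket -> illegal
B mobility = 8
-- W to move --
(0,0): no bracket -> illegal
(0,1): no bracket -> illegal
(0,2): no bracket -> illegal
(1,0): no bracket -> illegal
(1,2): flips 1 -> legal
(1,3): no bracket -> illegal
(2,0): no bracket -> illegal
(2,1): flips 1 -> legal
(2,4): flips 1 -> legal
(2,5): flips 1 -> legal
(3,1): no bracket -> illegal
(3,5): flips 2 -> legal
(4,5): flips 2 -> legal
(5,3): no bracket -> illegal
(5,4): no bracket -> illegal
W mobility = 6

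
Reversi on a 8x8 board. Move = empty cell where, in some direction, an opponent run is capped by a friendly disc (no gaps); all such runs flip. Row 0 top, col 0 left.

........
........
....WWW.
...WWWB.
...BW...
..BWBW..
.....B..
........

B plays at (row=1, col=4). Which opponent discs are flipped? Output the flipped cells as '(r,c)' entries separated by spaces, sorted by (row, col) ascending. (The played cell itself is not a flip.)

Answer: (2,4) (2,5) (3,4) (4,4)

Derivation:
Dir NW: first cell '.' (not opp) -> no flip
Dir N: first cell '.' (not opp) -> no flip
Dir NE: first cell '.' (not opp) -> no flip
Dir W: first cell '.' (not opp) -> no flip
Dir E: first cell '.' (not opp) -> no flip
Dir SW: first cell '.' (not opp) -> no flip
Dir S: opp run (2,4) (3,4) (4,4) capped by B -> flip
Dir SE: opp run (2,5) capped by B -> flip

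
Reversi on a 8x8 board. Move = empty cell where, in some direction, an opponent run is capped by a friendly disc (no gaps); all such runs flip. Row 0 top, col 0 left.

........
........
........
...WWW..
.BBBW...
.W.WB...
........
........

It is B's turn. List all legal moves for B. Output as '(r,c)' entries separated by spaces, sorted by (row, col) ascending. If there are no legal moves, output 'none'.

(2,2): no bracket -> illegal
(2,3): flips 1 -> legal
(2,4): flips 3 -> legal
(2,5): flips 1 -> legal
(2,6): no bracket -> illegal
(3,2): no bracket -> illegal
(3,6): no bracket -> illegal
(4,0): no bracket -> illegal
(4,5): flips 1 -> legal
(4,6): no bracket -> illegal
(5,0): no bracket -> illegal
(5,2): flips 1 -> legal
(5,5): no bracket -> illegal
(6,0): flips 1 -> legal
(6,1): flips 1 -> legal
(6,2): no bracket -> illegal
(6,3): flips 1 -> legal
(6,4): flips 1 -> legal

Answer: (2,3) (2,4) (2,5) (4,5) (5,2) (6,0) (6,1) (6,3) (6,4)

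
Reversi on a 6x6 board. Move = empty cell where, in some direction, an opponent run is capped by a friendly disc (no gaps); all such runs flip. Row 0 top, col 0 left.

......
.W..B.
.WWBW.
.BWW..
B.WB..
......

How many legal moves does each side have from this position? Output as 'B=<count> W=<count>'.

Answer: B=8 W=9

Derivation:
-- B to move --
(0,0): no bracket -> illegal
(0,1): flips 2 -> legal
(0,2): no bracket -> illegal
(1,0): flips 2 -> legal
(1,2): no bracket -> illegal
(1,3): flips 1 -> legal
(1,5): no bracket -> illegal
(2,0): flips 2 -> legal
(2,5): flips 1 -> legal
(3,0): no bracket -> illegal
(3,4): flips 3 -> legal
(3,5): no bracket -> illegal
(4,1): flips 2 -> legal
(4,4): no bracket -> illegal
(5,1): no bracket -> illegal
(5,2): no bracket -> illegal
(5,3): flips 1 -> legal
B mobility = 8
-- W to move --
(0,3): no bracket -> illegal
(0,4): flips 1 -> legal
(0,5): flips 2 -> legal
(1,2): no bracket -> illegal
(1,3): flips 1 -> legal
(1,5): no bracket -> illegal
(2,0): flips 1 -> legal
(2,5): no bracket -> illegal
(3,0): flips 1 -> legal
(3,4): no bracket -> illegal
(4,1): flips 1 -> legal
(4,4): flips 1 -> legal
(5,0): no bracket -> illegal
(5,1): no bracket -> illegal
(5,2): no bracket -> illegal
(5,3): flips 1 -> legal
(5,4): flips 1 -> legal
W mobility = 9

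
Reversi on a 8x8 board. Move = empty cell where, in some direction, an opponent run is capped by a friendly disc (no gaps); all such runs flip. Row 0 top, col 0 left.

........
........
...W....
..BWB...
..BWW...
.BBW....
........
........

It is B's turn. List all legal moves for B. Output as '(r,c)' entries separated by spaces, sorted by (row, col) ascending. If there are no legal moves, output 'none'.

(1,2): flips 1 -> legal
(1,3): no bracket -> illegal
(1,4): flips 1 -> legal
(2,2): no bracket -> illegal
(2,4): flips 1 -> legal
(3,5): no bracket -> illegal
(4,5): flips 2 -> legal
(5,4): flips 3 -> legal
(5,5): no bracket -> illegal
(6,2): no bracket -> illegal
(6,3): no bracket -> illegal
(6,4): flips 1 -> legal

Answer: (1,2) (1,4) (2,4) (4,5) (5,4) (6,4)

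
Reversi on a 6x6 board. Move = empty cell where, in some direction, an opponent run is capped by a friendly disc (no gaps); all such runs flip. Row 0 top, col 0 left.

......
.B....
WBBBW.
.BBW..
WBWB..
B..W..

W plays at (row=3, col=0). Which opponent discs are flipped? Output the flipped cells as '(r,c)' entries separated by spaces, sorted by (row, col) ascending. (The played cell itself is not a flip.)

Dir NW: edge -> no flip
Dir N: first cell 'W' (not opp) -> no flip
Dir NE: opp run (2,1), next='.' -> no flip
Dir W: edge -> no flip
Dir E: opp run (3,1) (3,2) capped by W -> flip
Dir SW: edge -> no flip
Dir S: first cell 'W' (not opp) -> no flip
Dir SE: opp run (4,1), next='.' -> no flip

Answer: (3,1) (3,2)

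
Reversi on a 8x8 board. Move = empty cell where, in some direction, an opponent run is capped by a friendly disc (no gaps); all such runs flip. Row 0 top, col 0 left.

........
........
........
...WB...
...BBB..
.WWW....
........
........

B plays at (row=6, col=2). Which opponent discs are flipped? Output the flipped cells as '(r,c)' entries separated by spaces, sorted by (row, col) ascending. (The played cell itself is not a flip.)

Answer: (5,3)

Derivation:
Dir NW: opp run (5,1), next='.' -> no flip
Dir N: opp run (5,2), next='.' -> no flip
Dir NE: opp run (5,3) capped by B -> flip
Dir W: first cell '.' (not opp) -> no flip
Dir E: first cell '.' (not opp) -> no flip
Dir SW: first cell '.' (not opp) -> no flip
Dir S: first cell '.' (not opp) -> no flip
Dir SE: first cell '.' (not opp) -> no flip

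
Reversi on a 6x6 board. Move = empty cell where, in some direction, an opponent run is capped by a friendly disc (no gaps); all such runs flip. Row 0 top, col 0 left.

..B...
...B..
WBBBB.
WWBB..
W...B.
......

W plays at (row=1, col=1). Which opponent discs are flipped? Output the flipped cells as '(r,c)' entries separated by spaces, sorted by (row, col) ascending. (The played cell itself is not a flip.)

Answer: (2,1)

Derivation:
Dir NW: first cell '.' (not opp) -> no flip
Dir N: first cell '.' (not opp) -> no flip
Dir NE: opp run (0,2), next=edge -> no flip
Dir W: first cell '.' (not opp) -> no flip
Dir E: first cell '.' (not opp) -> no flip
Dir SW: first cell 'W' (not opp) -> no flip
Dir S: opp run (2,1) capped by W -> flip
Dir SE: opp run (2,2) (3,3) (4,4), next='.' -> no flip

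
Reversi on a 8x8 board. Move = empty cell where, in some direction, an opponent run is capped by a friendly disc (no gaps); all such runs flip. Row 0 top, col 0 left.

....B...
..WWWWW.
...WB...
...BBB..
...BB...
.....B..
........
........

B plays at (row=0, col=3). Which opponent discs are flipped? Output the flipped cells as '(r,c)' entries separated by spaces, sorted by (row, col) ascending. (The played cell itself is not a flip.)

Answer: (1,3) (2,3)

Derivation:
Dir NW: edge -> no flip
Dir N: edge -> no flip
Dir NE: edge -> no flip
Dir W: first cell '.' (not opp) -> no flip
Dir E: first cell 'B' (not opp) -> no flip
Dir SW: opp run (1,2), next='.' -> no flip
Dir S: opp run (1,3) (2,3) capped by B -> flip
Dir SE: opp run (1,4), next='.' -> no flip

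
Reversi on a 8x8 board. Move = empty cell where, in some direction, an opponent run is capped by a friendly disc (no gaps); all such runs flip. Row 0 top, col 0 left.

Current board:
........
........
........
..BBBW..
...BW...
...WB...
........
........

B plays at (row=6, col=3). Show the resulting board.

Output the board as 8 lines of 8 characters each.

Place B at (6,3); scan 8 dirs for brackets.
Dir NW: first cell '.' (not opp) -> no flip
Dir N: opp run (5,3) capped by B -> flip
Dir NE: first cell 'B' (not opp) -> no flip
Dir W: first cell '.' (not opp) -> no flip
Dir E: first cell '.' (not opp) -> no flip
Dir SW: first cell '.' (not opp) -> no flip
Dir S: first cell '.' (not opp) -> no flip
Dir SE: first cell '.' (not opp) -> no flip
All flips: (5,3)

Answer: ........
........
........
..BBBW..
...BW...
...BB...
...B....
........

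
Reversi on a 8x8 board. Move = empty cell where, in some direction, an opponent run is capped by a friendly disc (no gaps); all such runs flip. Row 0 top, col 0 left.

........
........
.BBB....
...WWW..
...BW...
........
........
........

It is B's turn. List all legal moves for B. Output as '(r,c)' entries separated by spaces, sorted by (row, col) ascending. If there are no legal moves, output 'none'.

Answer: (2,5) (4,5) (5,5)

Derivation:
(2,4): no bracket -> illegal
(2,5): flips 1 -> legal
(2,6): no bracket -> illegal
(3,2): no bracket -> illegal
(3,6): no bracket -> illegal
(4,2): no bracket -> illegal
(4,5): flips 2 -> legal
(4,6): no bracket -> illegal
(5,3): no bracket -> illegal
(5,4): no bracket -> illegal
(5,5): flips 2 -> legal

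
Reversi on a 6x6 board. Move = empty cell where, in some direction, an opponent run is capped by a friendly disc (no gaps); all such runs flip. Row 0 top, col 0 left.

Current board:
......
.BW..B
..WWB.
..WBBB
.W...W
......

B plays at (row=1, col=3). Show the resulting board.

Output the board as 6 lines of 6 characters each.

Answer: ......
.BBB.B
..WBB.
..WBBB
.W...W
......

Derivation:
Place B at (1,3); scan 8 dirs for brackets.
Dir NW: first cell '.' (not opp) -> no flip
Dir N: first cell '.' (not opp) -> no flip
Dir NE: first cell '.' (not opp) -> no flip
Dir W: opp run (1,2) capped by B -> flip
Dir E: first cell '.' (not opp) -> no flip
Dir SW: opp run (2,2), next='.' -> no flip
Dir S: opp run (2,3) capped by B -> flip
Dir SE: first cell 'B' (not opp) -> no flip
All flips: (1,2) (2,3)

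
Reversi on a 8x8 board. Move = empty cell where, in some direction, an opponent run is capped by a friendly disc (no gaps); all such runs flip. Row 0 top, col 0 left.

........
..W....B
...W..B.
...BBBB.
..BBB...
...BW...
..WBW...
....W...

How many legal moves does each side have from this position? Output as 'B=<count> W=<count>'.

-- B to move --
(0,1): flips 2 -> legal
(0,2): no bracket -> illegal
(0,3): no bracket -> illegal
(1,1): no bracket -> illegal
(1,3): flips 1 -> legal
(1,4): no bracket -> illegal
(2,1): no bracket -> illegal
(2,2): no bracket -> illegal
(2,4): no bracket -> illegal
(3,2): no bracket -> illegal
(4,5): flips 1 -> legal
(5,1): no bracket -> illegal
(5,2): no bracket -> illegal
(5,5): flips 1 -> legal
(6,1): flips 1 -> legal
(6,5): flips 2 -> legal
(7,1): flips 1 -> legal
(7,2): no bracket -> illegal
(7,3): no bracket -> illegal
(7,5): flips 1 -> legal
B mobility = 8
-- W to move --
(0,6): no bracket -> illegal
(0,7): no bracket -> illegal
(1,5): no bracket -> illegal
(1,6): no bracket -> illegal
(2,2): no bracket -> illegal
(2,4): flips 2 -> legal
(2,5): no bracket -> illegal
(2,7): no bracket -> illegal
(3,1): flips 2 -> legal
(3,2): flips 1 -> legal
(3,7): no bracket -> illegal
(4,1): no bracket -> illegal
(4,5): flips 1 -> legal
(4,6): no bracket -> illegal
(4,7): no bracket -> illegal
(5,1): no bracket -> illegal
(5,2): flips 2 -> legal
(5,5): no bracket -> illegal
(7,2): flips 1 -> legal
(7,3): flips 4 -> legal
W mobility = 7

Answer: B=8 W=7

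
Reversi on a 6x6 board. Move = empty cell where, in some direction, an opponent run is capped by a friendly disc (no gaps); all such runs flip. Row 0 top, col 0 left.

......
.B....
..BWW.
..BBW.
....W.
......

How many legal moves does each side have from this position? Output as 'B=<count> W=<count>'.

-- B to move --
(1,2): no bracket -> illegal
(1,3): flips 1 -> legal
(1,4): flips 1 -> legal
(1,5): flips 1 -> legal
(2,5): flips 2 -> legal
(3,5): flips 1 -> legal
(4,3): no bracket -> illegal
(4,5): no bracket -> illegal
(5,3): no bracket -> illegal
(5,4): no bracket -> illegal
(5,5): flips 1 -> legal
B mobility = 6
-- W to move --
(0,0): flips 3 -> legal
(0,1): no bracket -> illegal
(0,2): no bracket -> illegal
(1,0): no bracket -> illegal
(1,2): no bracket -> illegal
(1,3): no bracket -> illegal
(2,0): no bracket -> illegal
(2,1): flips 1 -> legal
(3,1): flips 2 -> legal
(4,1): flips 1 -> legal
(4,2): flips 1 -> legal
(4,3): flips 1 -> legal
W mobility = 6

Answer: B=6 W=6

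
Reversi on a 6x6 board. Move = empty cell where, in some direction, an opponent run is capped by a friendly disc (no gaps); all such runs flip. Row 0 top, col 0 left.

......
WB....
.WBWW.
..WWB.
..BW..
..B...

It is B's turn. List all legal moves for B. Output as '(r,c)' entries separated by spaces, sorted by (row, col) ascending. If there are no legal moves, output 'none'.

(0,0): no bracket -> illegal
(0,1): no bracket -> illegal
(1,2): flips 1 -> legal
(1,3): no bracket -> illegal
(1,4): flips 1 -> legal
(1,5): flips 2 -> legal
(2,0): flips 1 -> legal
(2,5): flips 2 -> legal
(3,0): no bracket -> illegal
(3,1): flips 3 -> legal
(3,5): no bracket -> illegal
(4,1): no bracket -> illegal
(4,4): flips 2 -> legal
(5,3): no bracket -> illegal
(5,4): no bracket -> illegal

Answer: (1,2) (1,4) (1,5) (2,0) (2,5) (3,1) (4,4)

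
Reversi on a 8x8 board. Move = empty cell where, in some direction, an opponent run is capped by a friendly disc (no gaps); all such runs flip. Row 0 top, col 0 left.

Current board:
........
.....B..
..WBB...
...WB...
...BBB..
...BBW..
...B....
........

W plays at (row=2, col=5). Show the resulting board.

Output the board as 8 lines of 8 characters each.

Answer: ........
.....B..
..WWWW..
...WB...
...BBB..
...BBW..
...B....
........

Derivation:
Place W at (2,5); scan 8 dirs for brackets.
Dir NW: first cell '.' (not opp) -> no flip
Dir N: opp run (1,5), next='.' -> no flip
Dir NE: first cell '.' (not opp) -> no flip
Dir W: opp run (2,4) (2,3) capped by W -> flip
Dir E: first cell '.' (not opp) -> no flip
Dir SW: opp run (3,4) (4,3), next='.' -> no flip
Dir S: first cell '.' (not opp) -> no flip
Dir SE: first cell '.' (not opp) -> no flip
All flips: (2,3) (2,4)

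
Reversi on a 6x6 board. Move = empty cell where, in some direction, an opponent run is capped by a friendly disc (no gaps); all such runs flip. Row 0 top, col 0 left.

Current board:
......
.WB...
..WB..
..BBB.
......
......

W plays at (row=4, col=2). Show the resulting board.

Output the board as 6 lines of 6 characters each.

Place W at (4,2); scan 8 dirs for brackets.
Dir NW: first cell '.' (not opp) -> no flip
Dir N: opp run (3,2) capped by W -> flip
Dir NE: opp run (3,3), next='.' -> no flip
Dir W: first cell '.' (not opp) -> no flip
Dir E: first cell '.' (not opp) -> no flip
Dir SW: first cell '.' (not opp) -> no flip
Dir S: first cell '.' (not opp) -> no flip
Dir SE: first cell '.' (not opp) -> no flip
All flips: (3,2)

Answer: ......
.WB...
..WB..
..WBB.
..W...
......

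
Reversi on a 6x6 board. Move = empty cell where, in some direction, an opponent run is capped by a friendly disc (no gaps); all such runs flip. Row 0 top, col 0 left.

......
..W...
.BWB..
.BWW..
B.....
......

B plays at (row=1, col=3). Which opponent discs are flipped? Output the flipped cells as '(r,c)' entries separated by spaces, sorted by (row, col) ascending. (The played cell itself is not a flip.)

Answer: (2,2)

Derivation:
Dir NW: first cell '.' (not opp) -> no flip
Dir N: first cell '.' (not opp) -> no flip
Dir NE: first cell '.' (not opp) -> no flip
Dir W: opp run (1,2), next='.' -> no flip
Dir E: first cell '.' (not opp) -> no flip
Dir SW: opp run (2,2) capped by B -> flip
Dir S: first cell 'B' (not opp) -> no flip
Dir SE: first cell '.' (not opp) -> no flip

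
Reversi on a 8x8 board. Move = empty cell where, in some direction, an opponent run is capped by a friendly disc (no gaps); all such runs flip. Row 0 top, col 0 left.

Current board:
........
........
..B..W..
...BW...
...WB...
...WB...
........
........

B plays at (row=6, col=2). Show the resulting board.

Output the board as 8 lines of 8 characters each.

Answer: ........
........
..B..W..
...BW...
...WB...
...BB...
..B.....
........

Derivation:
Place B at (6,2); scan 8 dirs for brackets.
Dir NW: first cell '.' (not opp) -> no flip
Dir N: first cell '.' (not opp) -> no flip
Dir NE: opp run (5,3) capped by B -> flip
Dir W: first cell '.' (not opp) -> no flip
Dir E: first cell '.' (not opp) -> no flip
Dir SW: first cell '.' (not opp) -> no flip
Dir S: first cell '.' (not opp) -> no flip
Dir SE: first cell '.' (not opp) -> no flip
All flips: (5,3)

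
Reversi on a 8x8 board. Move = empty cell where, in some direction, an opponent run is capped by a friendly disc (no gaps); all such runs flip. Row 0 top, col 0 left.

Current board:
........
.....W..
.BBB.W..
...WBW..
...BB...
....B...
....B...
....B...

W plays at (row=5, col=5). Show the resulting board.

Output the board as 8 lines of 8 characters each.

Place W at (5,5); scan 8 dirs for brackets.
Dir NW: opp run (4,4) capped by W -> flip
Dir N: first cell '.' (not opp) -> no flip
Dir NE: first cell '.' (not opp) -> no flip
Dir W: opp run (5,4), next='.' -> no flip
Dir E: first cell '.' (not opp) -> no flip
Dir SW: opp run (6,4), next='.' -> no flip
Dir S: first cell '.' (not opp) -> no flip
Dir SE: first cell '.' (not opp) -> no flip
All flips: (4,4)

Answer: ........
.....W..
.BBB.W..
...WBW..
...BW...
....BW..
....B...
....B...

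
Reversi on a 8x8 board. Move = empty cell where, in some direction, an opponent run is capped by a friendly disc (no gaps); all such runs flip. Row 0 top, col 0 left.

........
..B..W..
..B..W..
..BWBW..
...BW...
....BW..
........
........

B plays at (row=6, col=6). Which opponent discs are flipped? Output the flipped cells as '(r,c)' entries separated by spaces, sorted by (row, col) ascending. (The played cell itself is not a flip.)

Answer: (3,3) (4,4) (5,5)

Derivation:
Dir NW: opp run (5,5) (4,4) (3,3) capped by B -> flip
Dir N: first cell '.' (not opp) -> no flip
Dir NE: first cell '.' (not opp) -> no flip
Dir W: first cell '.' (not opp) -> no flip
Dir E: first cell '.' (not opp) -> no flip
Dir SW: first cell '.' (not opp) -> no flip
Dir S: first cell '.' (not opp) -> no flip
Dir SE: first cell '.' (not opp) -> no flip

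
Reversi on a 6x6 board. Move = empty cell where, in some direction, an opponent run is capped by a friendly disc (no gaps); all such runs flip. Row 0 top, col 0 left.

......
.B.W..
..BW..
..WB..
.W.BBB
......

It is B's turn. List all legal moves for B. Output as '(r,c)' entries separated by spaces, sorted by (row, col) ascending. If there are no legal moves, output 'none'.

Answer: (0,3) (0,4) (2,1) (2,4) (3,1) (4,2)

Derivation:
(0,2): no bracket -> illegal
(0,3): flips 2 -> legal
(0,4): flips 1 -> legal
(1,2): no bracket -> illegal
(1,4): no bracket -> illegal
(2,1): flips 1 -> legal
(2,4): flips 1 -> legal
(3,0): no bracket -> illegal
(3,1): flips 1 -> legal
(3,4): no bracket -> illegal
(4,0): no bracket -> illegal
(4,2): flips 1 -> legal
(5,0): no bracket -> illegal
(5,1): no bracket -> illegal
(5,2): no bracket -> illegal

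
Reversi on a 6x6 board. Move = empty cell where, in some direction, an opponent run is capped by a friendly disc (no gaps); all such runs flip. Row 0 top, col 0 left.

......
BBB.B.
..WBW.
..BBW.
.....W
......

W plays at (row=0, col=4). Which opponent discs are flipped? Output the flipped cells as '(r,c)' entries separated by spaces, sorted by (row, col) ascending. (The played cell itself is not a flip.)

Dir NW: edge -> no flip
Dir N: edge -> no flip
Dir NE: edge -> no flip
Dir W: first cell '.' (not opp) -> no flip
Dir E: first cell '.' (not opp) -> no flip
Dir SW: first cell '.' (not opp) -> no flip
Dir S: opp run (1,4) capped by W -> flip
Dir SE: first cell '.' (not opp) -> no flip

Answer: (1,4)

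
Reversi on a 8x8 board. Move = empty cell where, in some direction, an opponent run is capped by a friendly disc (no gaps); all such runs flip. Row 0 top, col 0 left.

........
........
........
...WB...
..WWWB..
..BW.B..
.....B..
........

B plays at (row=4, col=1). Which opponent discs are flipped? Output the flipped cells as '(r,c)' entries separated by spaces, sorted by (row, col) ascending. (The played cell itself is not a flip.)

Answer: (4,2) (4,3) (4,4)

Derivation:
Dir NW: first cell '.' (not opp) -> no flip
Dir N: first cell '.' (not opp) -> no flip
Dir NE: first cell '.' (not opp) -> no flip
Dir W: first cell '.' (not opp) -> no flip
Dir E: opp run (4,2) (4,3) (4,4) capped by B -> flip
Dir SW: first cell '.' (not opp) -> no flip
Dir S: first cell '.' (not opp) -> no flip
Dir SE: first cell 'B' (not opp) -> no flip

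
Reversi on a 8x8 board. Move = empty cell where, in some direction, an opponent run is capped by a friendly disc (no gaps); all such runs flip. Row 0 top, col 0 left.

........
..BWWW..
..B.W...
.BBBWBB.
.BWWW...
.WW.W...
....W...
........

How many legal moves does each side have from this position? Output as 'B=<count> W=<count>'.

Answer: B=12 W=10

Derivation:
-- B to move --
(0,2): flips 2 -> legal
(0,3): no bracket -> illegal
(0,4): flips 1 -> legal
(0,5): no bracket -> illegal
(0,6): flips 2 -> legal
(1,6): flips 3 -> legal
(2,3): no bracket -> illegal
(2,5): no bracket -> illegal
(2,6): no bracket -> illegal
(4,0): no bracket -> illegal
(4,5): flips 3 -> legal
(5,0): no bracket -> illegal
(5,3): flips 3 -> legal
(5,5): flips 1 -> legal
(6,0): flips 2 -> legal
(6,1): flips 1 -> legal
(6,2): flips 2 -> legal
(6,3): flips 1 -> legal
(6,5): flips 2 -> legal
(7,3): no bracket -> illegal
(7,4): no bracket -> illegal
(7,5): no bracket -> illegal
B mobility = 12
-- W to move --
(0,1): no bracket -> illegal
(0,2): flips 3 -> legal
(0,3): no bracket -> illegal
(1,1): flips 3 -> legal
(2,0): flips 1 -> legal
(2,1): flips 3 -> legal
(2,3): flips 1 -> legal
(2,5): no bracket -> illegal
(2,6): flips 1 -> legal
(2,7): no bracket -> illegal
(3,0): flips 4 -> legal
(3,7): flips 2 -> legal
(4,0): flips 3 -> legal
(4,5): no bracket -> illegal
(4,6): flips 1 -> legal
(4,7): no bracket -> illegal
(5,0): no bracket -> illegal
W mobility = 10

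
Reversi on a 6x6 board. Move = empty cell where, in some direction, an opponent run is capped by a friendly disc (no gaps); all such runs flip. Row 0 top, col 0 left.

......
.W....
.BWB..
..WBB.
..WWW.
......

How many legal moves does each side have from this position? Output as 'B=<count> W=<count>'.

-- B to move --
(0,0): flips 2 -> legal
(0,1): flips 1 -> legal
(0,2): no bracket -> illegal
(1,0): no bracket -> illegal
(1,2): no bracket -> illegal
(1,3): no bracket -> illegal
(2,0): no bracket -> illegal
(3,1): flips 1 -> legal
(3,5): no bracket -> illegal
(4,1): flips 1 -> legal
(4,5): no bracket -> illegal
(5,1): flips 1 -> legal
(5,2): flips 1 -> legal
(5,3): flips 1 -> legal
(5,4): flips 3 -> legal
(5,5): flips 1 -> legal
B mobility = 9
-- W to move --
(1,0): flips 1 -> legal
(1,2): no bracket -> illegal
(1,3): flips 2 -> legal
(1,4): flips 1 -> legal
(2,0): flips 1 -> legal
(2,4): flips 3 -> legal
(2,5): flips 1 -> legal
(3,0): no bracket -> illegal
(3,1): flips 1 -> legal
(3,5): flips 2 -> legal
(4,5): no bracket -> illegal
W mobility = 8

Answer: B=9 W=8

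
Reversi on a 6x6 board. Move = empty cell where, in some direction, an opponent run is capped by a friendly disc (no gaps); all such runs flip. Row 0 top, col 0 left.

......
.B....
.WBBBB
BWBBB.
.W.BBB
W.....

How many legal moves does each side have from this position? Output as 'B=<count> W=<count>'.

Answer: B=6 W=5

Derivation:
-- B to move --
(1,0): flips 1 -> legal
(1,2): flips 1 -> legal
(2,0): flips 1 -> legal
(4,0): flips 1 -> legal
(4,2): no bracket -> illegal
(5,1): flips 3 -> legal
(5,2): flips 1 -> legal
B mobility = 6
-- W to move --
(0,0): no bracket -> illegal
(0,1): flips 1 -> legal
(0,2): no bracket -> illegal
(1,0): no bracket -> illegal
(1,2): no bracket -> illegal
(1,3): flips 1 -> legal
(1,4): flips 2 -> legal
(1,5): no bracket -> illegal
(2,0): no bracket -> illegal
(3,5): flips 3 -> legal
(4,0): no bracket -> illegal
(4,2): no bracket -> illegal
(5,2): no bracket -> illegal
(5,3): no bracket -> illegal
(5,4): flips 2 -> legal
(5,5): no bracket -> illegal
W mobility = 5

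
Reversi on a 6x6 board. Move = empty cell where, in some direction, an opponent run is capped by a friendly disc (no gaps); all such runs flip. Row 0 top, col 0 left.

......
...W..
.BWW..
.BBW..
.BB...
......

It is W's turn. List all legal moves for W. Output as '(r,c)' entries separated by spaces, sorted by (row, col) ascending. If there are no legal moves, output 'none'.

(1,0): no bracket -> illegal
(1,1): no bracket -> illegal
(1,2): no bracket -> illegal
(2,0): flips 1 -> legal
(3,0): flips 2 -> legal
(4,0): flips 1 -> legal
(4,3): no bracket -> illegal
(5,0): flips 2 -> legal
(5,1): flips 1 -> legal
(5,2): flips 2 -> legal
(5,3): no bracket -> illegal

Answer: (2,0) (3,0) (4,0) (5,0) (5,1) (5,2)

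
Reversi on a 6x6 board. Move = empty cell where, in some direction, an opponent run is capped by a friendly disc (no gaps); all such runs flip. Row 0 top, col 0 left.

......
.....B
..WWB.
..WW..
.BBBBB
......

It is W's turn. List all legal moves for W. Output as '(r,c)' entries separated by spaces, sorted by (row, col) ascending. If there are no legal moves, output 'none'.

Answer: (2,5) (5,0) (5,1) (5,2) (5,3) (5,4) (5,5)

Derivation:
(0,4): no bracket -> illegal
(0,5): no bracket -> illegal
(1,3): no bracket -> illegal
(1,4): no bracket -> illegal
(2,5): flips 1 -> legal
(3,0): no bracket -> illegal
(3,1): no bracket -> illegal
(3,4): no bracket -> illegal
(3,5): no bracket -> illegal
(4,0): no bracket -> illegal
(5,0): flips 1 -> legal
(5,1): flips 1 -> legal
(5,2): flips 1 -> legal
(5,3): flips 1 -> legal
(5,4): flips 1 -> legal
(5,5): flips 1 -> legal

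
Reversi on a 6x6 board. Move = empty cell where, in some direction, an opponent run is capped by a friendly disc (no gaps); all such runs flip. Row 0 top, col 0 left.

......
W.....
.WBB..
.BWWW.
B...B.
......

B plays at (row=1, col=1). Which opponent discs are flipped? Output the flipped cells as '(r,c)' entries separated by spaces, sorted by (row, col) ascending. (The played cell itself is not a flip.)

Answer: (2,1)

Derivation:
Dir NW: first cell '.' (not opp) -> no flip
Dir N: first cell '.' (not opp) -> no flip
Dir NE: first cell '.' (not opp) -> no flip
Dir W: opp run (1,0), next=edge -> no flip
Dir E: first cell '.' (not opp) -> no flip
Dir SW: first cell '.' (not opp) -> no flip
Dir S: opp run (2,1) capped by B -> flip
Dir SE: first cell 'B' (not opp) -> no flip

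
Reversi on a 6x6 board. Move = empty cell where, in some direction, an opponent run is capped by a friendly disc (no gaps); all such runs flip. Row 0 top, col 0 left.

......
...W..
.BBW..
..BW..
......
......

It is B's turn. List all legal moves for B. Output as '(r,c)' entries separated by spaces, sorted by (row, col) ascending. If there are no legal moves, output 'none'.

Answer: (0,4) (1,4) (2,4) (3,4) (4,4)

Derivation:
(0,2): no bracket -> illegal
(0,3): no bracket -> illegal
(0,4): flips 1 -> legal
(1,2): no bracket -> illegal
(1,4): flips 1 -> legal
(2,4): flips 1 -> legal
(3,4): flips 1 -> legal
(4,2): no bracket -> illegal
(4,3): no bracket -> illegal
(4,4): flips 1 -> legal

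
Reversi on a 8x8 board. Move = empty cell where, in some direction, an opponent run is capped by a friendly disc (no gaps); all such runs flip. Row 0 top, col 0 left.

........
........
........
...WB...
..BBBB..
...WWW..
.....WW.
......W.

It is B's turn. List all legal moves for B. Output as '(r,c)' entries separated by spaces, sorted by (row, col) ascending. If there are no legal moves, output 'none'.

Answer: (2,2) (2,3) (2,4) (3,2) (6,2) (6,3) (6,4) (7,5) (7,7)

Derivation:
(2,2): flips 1 -> legal
(2,3): flips 1 -> legal
(2,4): flips 1 -> legal
(3,2): flips 1 -> legal
(4,6): no bracket -> illegal
(5,2): no bracket -> illegal
(5,6): no bracket -> illegal
(5,7): no bracket -> illegal
(6,2): flips 1 -> legal
(6,3): flips 2 -> legal
(6,4): flips 2 -> legal
(6,7): no bracket -> illegal
(7,4): no bracket -> illegal
(7,5): flips 2 -> legal
(7,7): flips 2 -> legal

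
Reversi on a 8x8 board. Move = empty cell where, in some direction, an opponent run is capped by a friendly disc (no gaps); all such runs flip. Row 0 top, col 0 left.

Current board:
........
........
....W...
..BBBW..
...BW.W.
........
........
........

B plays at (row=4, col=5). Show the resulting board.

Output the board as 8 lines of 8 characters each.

Answer: ........
........
....W...
..BBBW..
...BBBW.
........
........
........

Derivation:
Place B at (4,5); scan 8 dirs for brackets.
Dir NW: first cell 'B' (not opp) -> no flip
Dir N: opp run (3,5), next='.' -> no flip
Dir NE: first cell '.' (not opp) -> no flip
Dir W: opp run (4,4) capped by B -> flip
Dir E: opp run (4,6), next='.' -> no flip
Dir SW: first cell '.' (not opp) -> no flip
Dir S: first cell '.' (not opp) -> no flip
Dir SE: first cell '.' (not opp) -> no flip
All flips: (4,4)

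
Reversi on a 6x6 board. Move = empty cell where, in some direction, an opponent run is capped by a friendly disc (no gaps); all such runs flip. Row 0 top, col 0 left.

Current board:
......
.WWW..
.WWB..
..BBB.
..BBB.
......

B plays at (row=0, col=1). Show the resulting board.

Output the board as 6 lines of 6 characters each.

Answer: .B....
.WBW..
.WWB..
..BBB.
..BBB.
......

Derivation:
Place B at (0,1); scan 8 dirs for brackets.
Dir NW: edge -> no flip
Dir N: edge -> no flip
Dir NE: edge -> no flip
Dir W: first cell '.' (not opp) -> no flip
Dir E: first cell '.' (not opp) -> no flip
Dir SW: first cell '.' (not opp) -> no flip
Dir S: opp run (1,1) (2,1), next='.' -> no flip
Dir SE: opp run (1,2) capped by B -> flip
All flips: (1,2)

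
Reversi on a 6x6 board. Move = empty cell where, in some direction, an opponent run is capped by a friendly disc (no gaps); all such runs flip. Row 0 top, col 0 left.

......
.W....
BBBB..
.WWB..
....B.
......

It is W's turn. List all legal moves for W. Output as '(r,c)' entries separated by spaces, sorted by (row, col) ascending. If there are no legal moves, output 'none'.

(1,0): flips 1 -> legal
(1,2): flips 1 -> legal
(1,3): flips 1 -> legal
(1,4): flips 1 -> legal
(2,4): no bracket -> illegal
(3,0): no bracket -> illegal
(3,4): flips 1 -> legal
(3,5): no bracket -> illegal
(4,2): no bracket -> illegal
(4,3): no bracket -> illegal
(4,5): no bracket -> illegal
(5,3): no bracket -> illegal
(5,4): no bracket -> illegal
(5,5): flips 3 -> legal

Answer: (1,0) (1,2) (1,3) (1,4) (3,4) (5,5)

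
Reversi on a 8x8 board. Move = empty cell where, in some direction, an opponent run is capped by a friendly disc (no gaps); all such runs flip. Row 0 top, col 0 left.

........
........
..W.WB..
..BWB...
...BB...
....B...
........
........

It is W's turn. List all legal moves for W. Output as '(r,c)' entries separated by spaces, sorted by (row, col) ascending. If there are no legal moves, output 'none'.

Answer: (2,6) (3,1) (3,5) (4,2) (5,3) (5,5) (6,4)

Derivation:
(1,4): no bracket -> illegal
(1,5): no bracket -> illegal
(1,6): no bracket -> illegal
(2,1): no bracket -> illegal
(2,3): no bracket -> illegal
(2,6): flips 1 -> legal
(3,1): flips 1 -> legal
(3,5): flips 1 -> legal
(3,6): no bracket -> illegal
(4,1): no bracket -> illegal
(4,2): flips 1 -> legal
(4,5): no bracket -> illegal
(5,2): no bracket -> illegal
(5,3): flips 1 -> legal
(5,5): flips 1 -> legal
(6,3): no bracket -> illegal
(6,4): flips 3 -> legal
(6,5): no bracket -> illegal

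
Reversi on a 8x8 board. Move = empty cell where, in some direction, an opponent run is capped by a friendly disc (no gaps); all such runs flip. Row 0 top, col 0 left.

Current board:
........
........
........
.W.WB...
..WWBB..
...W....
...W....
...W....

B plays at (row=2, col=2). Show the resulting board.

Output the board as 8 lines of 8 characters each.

Place B at (2,2); scan 8 dirs for brackets.
Dir NW: first cell '.' (not opp) -> no flip
Dir N: first cell '.' (not opp) -> no flip
Dir NE: first cell '.' (not opp) -> no flip
Dir W: first cell '.' (not opp) -> no flip
Dir E: first cell '.' (not opp) -> no flip
Dir SW: opp run (3,1), next='.' -> no flip
Dir S: first cell '.' (not opp) -> no flip
Dir SE: opp run (3,3) capped by B -> flip
All flips: (3,3)

Answer: ........
........
..B.....
.W.BB...
..WWBB..
...W....
...W....
...W....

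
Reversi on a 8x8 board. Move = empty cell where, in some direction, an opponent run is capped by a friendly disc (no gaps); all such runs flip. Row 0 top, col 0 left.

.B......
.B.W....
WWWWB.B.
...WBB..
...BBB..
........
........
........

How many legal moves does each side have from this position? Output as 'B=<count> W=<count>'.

-- B to move --
(0,2): flips 1 -> legal
(0,3): flips 3 -> legal
(0,4): no bracket -> illegal
(1,0): no bracket -> illegal
(1,2): flips 1 -> legal
(1,4): no bracket -> illegal
(3,0): no bracket -> illegal
(3,1): flips 1 -> legal
(3,2): flips 1 -> legal
(4,2): flips 1 -> legal
B mobility = 6
-- W to move --
(0,0): flips 1 -> legal
(0,2): flips 1 -> legal
(1,0): no bracket -> illegal
(1,2): no bracket -> illegal
(1,4): no bracket -> illegal
(1,5): flips 1 -> legal
(1,6): no bracket -> illegal
(1,7): no bracket -> illegal
(2,5): flips 1 -> legal
(2,7): no bracket -> illegal
(3,2): no bracket -> illegal
(3,6): flips 2 -> legal
(3,7): no bracket -> illegal
(4,2): no bracket -> illegal
(4,6): flips 2 -> legal
(5,2): no bracket -> illegal
(5,3): flips 1 -> legal
(5,4): no bracket -> illegal
(5,5): flips 1 -> legal
(5,6): flips 2 -> legal
W mobility = 9

Answer: B=6 W=9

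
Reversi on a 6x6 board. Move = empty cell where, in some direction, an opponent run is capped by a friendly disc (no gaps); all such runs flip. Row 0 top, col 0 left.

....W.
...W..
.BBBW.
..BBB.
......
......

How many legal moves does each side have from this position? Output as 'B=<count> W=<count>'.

-- B to move --
(0,2): no bracket -> illegal
(0,3): flips 1 -> legal
(0,5): no bracket -> illegal
(1,2): no bracket -> illegal
(1,4): flips 1 -> legal
(1,5): flips 1 -> legal
(2,5): flips 1 -> legal
(3,5): no bracket -> illegal
B mobility = 4
-- W to move --
(1,0): no bracket -> illegal
(1,1): no bracket -> illegal
(1,2): no bracket -> illegal
(1,4): no bracket -> illegal
(2,0): flips 3 -> legal
(2,5): no bracket -> illegal
(3,0): no bracket -> illegal
(3,1): flips 1 -> legal
(3,5): no bracket -> illegal
(4,1): no bracket -> illegal
(4,2): flips 1 -> legal
(4,3): flips 2 -> legal
(4,4): flips 1 -> legal
(4,5): no bracket -> illegal
W mobility = 5

Answer: B=4 W=5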